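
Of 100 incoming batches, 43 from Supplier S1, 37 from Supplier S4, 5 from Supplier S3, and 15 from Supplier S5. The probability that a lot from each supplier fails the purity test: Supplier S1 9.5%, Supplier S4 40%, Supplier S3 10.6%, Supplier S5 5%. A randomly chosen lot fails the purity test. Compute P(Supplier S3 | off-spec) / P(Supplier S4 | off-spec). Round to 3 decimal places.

Unnormalized posteriors (prior × likelihood):
  Supplier S1: 0.43 × 0.095 = 0.04085
  Supplier S4: 0.37 × 0.4 = 0.148
  Supplier S3: 0.05 × 0.106 = 0.0053
  Supplier S5: 0.15 × 0.05 = 0.0075
Sum = 0.20165.
The ratio is 0.0053 / 0.148 (the normalizer cancels) = 0.036.

0.036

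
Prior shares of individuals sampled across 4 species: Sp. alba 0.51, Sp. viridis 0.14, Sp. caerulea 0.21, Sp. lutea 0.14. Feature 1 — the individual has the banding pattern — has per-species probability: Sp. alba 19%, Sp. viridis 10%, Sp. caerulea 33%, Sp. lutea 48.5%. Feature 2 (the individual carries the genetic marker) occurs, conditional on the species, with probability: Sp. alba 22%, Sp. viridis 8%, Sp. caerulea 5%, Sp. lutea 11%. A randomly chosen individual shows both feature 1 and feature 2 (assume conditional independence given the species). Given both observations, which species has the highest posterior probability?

Sp. alba

By Bayes' rule, posterior ∝ prior × likelihood:
  Sp. alba: 0.51 × 0.19 × 0.22 = 0.021318
  Sp. viridis: 0.14 × 0.1 × 0.08 = 0.00112
  Sp. caerulea: 0.21 × 0.33 × 0.05 = 0.003465
  Sp. lutea: 0.14 × 0.485 × 0.11 = 0.007469
Normalizing constant = 0.033372.
Largest term belongs to Sp. alba, so Sp. alba is most probable.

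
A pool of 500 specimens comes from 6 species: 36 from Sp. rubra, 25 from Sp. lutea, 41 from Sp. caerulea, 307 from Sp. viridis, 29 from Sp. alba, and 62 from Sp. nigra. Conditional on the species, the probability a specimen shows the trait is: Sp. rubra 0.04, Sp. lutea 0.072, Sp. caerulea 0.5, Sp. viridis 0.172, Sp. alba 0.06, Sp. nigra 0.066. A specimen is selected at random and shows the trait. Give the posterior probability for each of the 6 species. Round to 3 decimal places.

By Bayes' rule, posterior ∝ prior × likelihood:
  Sp. rubra: 0.072 × 0.04 = 0.00288
  Sp. lutea: 0.05 × 0.072 = 0.0036
  Sp. caerulea: 0.082 × 0.5 = 0.041
  Sp. viridis: 0.614 × 0.172 = 0.105608
  Sp. alba: 0.058 × 0.06 = 0.00348
  Sp. nigra: 0.124 × 0.066 = 0.008184
Sum = 0.164752.
P(Sp. rubra | trait) = 0.00288/0.164752 ≈ 0.017
P(Sp. lutea | trait) = 0.0036/0.164752 ≈ 0.022
P(Sp. caerulea | trait) = 0.041/0.164752 ≈ 0.249
P(Sp. viridis | trait) = 0.105608/0.164752 ≈ 0.641
P(Sp. alba | trait) = 0.00348/0.164752 ≈ 0.021
P(Sp. nigra | trait) = 0.008184/0.164752 ≈ 0.050
(Check: 0.017+0.022+0.249+0.641+0.021+0.050 = 1.000.)

Sp. rubra 0.017, Sp. lutea 0.022, Sp. caerulea 0.249, Sp. viridis 0.641, Sp. alba 0.021, Sp. nigra 0.050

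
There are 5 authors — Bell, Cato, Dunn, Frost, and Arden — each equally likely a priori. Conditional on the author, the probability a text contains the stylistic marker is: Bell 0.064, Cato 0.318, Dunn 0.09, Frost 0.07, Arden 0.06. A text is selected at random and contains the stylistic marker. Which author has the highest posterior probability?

Since the prior is uniform, the posterior is proportional to the likelihood:
  Bell: 0.064
  Cato: 0.318
  Dunn: 0.09
  Frost: 0.07
  Arden: 0.06
Normalizing constant = 0.602.
Largest term belongs to Cato, so Cato is most probable.

Cato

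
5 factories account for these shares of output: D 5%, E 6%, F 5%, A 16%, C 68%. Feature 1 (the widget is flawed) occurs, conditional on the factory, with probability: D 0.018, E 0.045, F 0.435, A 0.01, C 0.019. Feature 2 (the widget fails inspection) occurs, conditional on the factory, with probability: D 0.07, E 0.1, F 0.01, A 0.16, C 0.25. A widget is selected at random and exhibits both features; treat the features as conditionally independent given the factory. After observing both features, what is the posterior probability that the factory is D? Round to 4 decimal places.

0.0156

Compute prior × likelihood for every hypothesis:
  D: 0.05 × 0.018 × 0.07 = 0.000063
  E: 0.06 × 0.045 × 0.1 = 0.00027
  F: 0.05 × 0.435 × 0.01 = 0.0002175
  A: 0.16 × 0.01 × 0.16 = 0.000256
  C: 0.68 × 0.019 × 0.25 = 0.00323
Normalizing constant = 0.0040365.
P(D | evidence) = 0.000063 / 0.0040365 ≈ 0.0156.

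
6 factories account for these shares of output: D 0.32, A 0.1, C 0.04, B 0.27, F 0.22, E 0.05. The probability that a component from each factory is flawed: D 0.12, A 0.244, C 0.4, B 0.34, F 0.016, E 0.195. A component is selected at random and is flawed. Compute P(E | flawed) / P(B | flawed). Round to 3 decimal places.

0.106

Compute prior × likelihood for every hypothesis:
  D: 0.32 × 0.12 = 0.0384
  A: 0.1 × 0.244 = 0.0244
  C: 0.04 × 0.4 = 0.016
  B: 0.27 × 0.34 = 0.0918
  F: 0.22 × 0.016 = 0.00352
  E: 0.05 × 0.195 = 0.00975
Sum = 0.18387.
The ratio is 0.00975 / 0.0918 (the normalizer cancels) = 0.106.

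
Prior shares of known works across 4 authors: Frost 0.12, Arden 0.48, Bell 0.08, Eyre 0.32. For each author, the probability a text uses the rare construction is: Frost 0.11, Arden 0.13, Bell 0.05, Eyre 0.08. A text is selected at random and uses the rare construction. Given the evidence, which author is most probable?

Compute prior × likelihood for every hypothesis:
  Frost: 0.12 × 0.11 = 0.0132
  Arden: 0.48 × 0.13 = 0.0624
  Bell: 0.08 × 0.05 = 0.004
  Eyre: 0.32 × 0.08 = 0.0256
Normalizing constant = 0.1052.
Largest term belongs to Arden, so Arden is most probable.

Arden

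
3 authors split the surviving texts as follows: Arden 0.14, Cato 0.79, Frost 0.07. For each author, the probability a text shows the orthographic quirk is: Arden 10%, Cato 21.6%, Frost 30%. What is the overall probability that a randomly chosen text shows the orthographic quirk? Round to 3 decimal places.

Prior × likelihood for each hypothesis:
  Arden: 0.14 × 0.1 = 0.014
  Cato: 0.79 × 0.216 = 0.17064
  Frost: 0.07 × 0.3 = 0.021
P(quirk) = 0.014 + 0.17064 + 0.021 = 0.20564 → 0.206.

0.206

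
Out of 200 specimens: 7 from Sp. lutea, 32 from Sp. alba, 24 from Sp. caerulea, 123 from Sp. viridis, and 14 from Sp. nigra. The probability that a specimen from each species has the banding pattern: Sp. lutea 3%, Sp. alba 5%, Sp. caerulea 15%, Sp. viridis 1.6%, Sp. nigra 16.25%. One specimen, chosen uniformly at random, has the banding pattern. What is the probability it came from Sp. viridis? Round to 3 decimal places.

Compute prior × likelihood for every hypothesis:
  Sp. lutea: 0.035 × 0.03 = 0.00105
  Sp. alba: 0.16 × 0.05 = 0.008
  Sp. caerulea: 0.12 × 0.15 = 0.018
  Sp. viridis: 0.615 × 0.016 = 0.00984
  Sp. nigra: 0.07 × 0.1625 = 0.011375
Sum = 0.048265.
P(Sp. viridis | evidence) = 0.00984 / 0.048265 ≈ 0.204.

0.204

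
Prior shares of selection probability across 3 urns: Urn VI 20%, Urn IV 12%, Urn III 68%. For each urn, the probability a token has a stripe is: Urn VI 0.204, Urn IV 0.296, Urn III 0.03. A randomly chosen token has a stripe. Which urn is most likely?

Urn VI

Compute prior × likelihood for every hypothesis:
  Urn VI: 0.2 × 0.204 = 0.0408
  Urn IV: 0.12 × 0.296 = 0.03552
  Urn III: 0.68 × 0.03 = 0.0204
Sum = 0.09672.
Largest term belongs to Urn VI, so Urn VI is most probable.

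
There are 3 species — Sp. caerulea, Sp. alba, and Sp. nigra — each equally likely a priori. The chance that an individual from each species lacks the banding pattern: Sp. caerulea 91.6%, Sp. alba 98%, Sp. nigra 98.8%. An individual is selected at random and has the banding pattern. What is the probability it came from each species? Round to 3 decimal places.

Taking complements, P(banded | each) = Sp. caerulea 0.084, Sp. alba 0.02, Sp. nigra 0.012.
With a uniform prior (1/3 each), posterior ∝ likelihood:
  Sp. caerulea: 0.084
  Sp. alba: 0.02
  Sp. nigra: 0.012
Total = 0.116.
P(Sp. caerulea | banded) = 0.084/0.116 ≈ 0.724
P(Sp. alba | banded) = 0.02/0.116 ≈ 0.172
P(Sp. nigra | banded) = 0.012/0.116 ≈ 0.103

Sp. caerulea 0.724, Sp. alba 0.172, Sp. nigra 0.103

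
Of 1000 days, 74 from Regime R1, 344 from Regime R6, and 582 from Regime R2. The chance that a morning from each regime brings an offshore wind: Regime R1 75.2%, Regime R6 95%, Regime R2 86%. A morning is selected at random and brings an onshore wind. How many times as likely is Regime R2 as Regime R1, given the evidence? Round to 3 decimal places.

Taking complements, P(onshore | each) = Regime R1 0.248, Regime R6 0.05, Regime R2 0.14.
By Bayes' rule, posterior ∝ prior × likelihood:
  Regime R1: 0.074 × 0.248 = 0.018352
  Regime R6: 0.344 × 0.05 = 0.0172
  Regime R2: 0.582 × 0.14 = 0.08148
Normalizing constant = 0.117032.
The ratio is 0.08148 / 0.018352 (the normalizer cancels) = 4.440.

4.440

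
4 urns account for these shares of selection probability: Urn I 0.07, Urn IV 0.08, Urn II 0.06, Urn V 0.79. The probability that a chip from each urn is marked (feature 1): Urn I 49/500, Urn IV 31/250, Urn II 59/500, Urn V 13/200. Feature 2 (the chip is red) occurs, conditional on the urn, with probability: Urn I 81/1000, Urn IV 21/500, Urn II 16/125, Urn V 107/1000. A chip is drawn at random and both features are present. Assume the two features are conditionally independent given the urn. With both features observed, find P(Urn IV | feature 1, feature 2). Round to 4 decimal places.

By Bayes' rule, posterior ∝ prior × likelihood:
  Urn I: 0.07 × 0.098 × 0.081 = 0.00055566
  Urn IV: 0.08 × 0.124 × 0.042 = 0.00041664
  Urn II: 0.06 × 0.118 × 0.128 = 0.00090624
  Urn V: 0.79 × 0.065 × 0.107 = 0.00549445
Normalizing constant = 0.00737299.
P(Urn IV | evidence) = 0.00041664 / 0.00737299 ≈ 0.0565.

0.0565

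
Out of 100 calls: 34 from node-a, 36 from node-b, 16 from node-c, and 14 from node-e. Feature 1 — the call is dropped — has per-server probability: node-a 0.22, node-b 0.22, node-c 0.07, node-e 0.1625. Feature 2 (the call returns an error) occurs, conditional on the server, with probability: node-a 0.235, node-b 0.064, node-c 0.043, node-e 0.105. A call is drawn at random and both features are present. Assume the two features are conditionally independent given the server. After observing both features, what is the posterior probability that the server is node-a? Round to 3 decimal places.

By Bayes' rule, posterior ∝ prior × likelihood:
  node-a: 0.34 × 0.22 × 0.235 = 0.017578
  node-b: 0.36 × 0.22 × 0.064 = 0.0050688
  node-c: 0.16 × 0.07 × 0.043 = 0.0004816
  node-e: 0.14 × 0.1625 × 0.105 = 0.00238875
Total = 0.02551715.
P(node-a | evidence) = 0.017578 / 0.02551715 ≈ 0.689.

0.689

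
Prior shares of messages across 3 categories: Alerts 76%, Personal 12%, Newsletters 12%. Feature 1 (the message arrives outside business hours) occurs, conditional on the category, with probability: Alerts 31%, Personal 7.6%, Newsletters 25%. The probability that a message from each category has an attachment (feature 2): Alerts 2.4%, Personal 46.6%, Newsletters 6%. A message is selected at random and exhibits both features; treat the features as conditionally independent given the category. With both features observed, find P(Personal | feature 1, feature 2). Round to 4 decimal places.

0.3631

Compute prior × likelihood for every hypothesis:
  Alerts: 0.76 × 0.31 × 0.024 = 0.0056544
  Personal: 0.12 × 0.076 × 0.466 = 0.00424992
  Newsletters: 0.12 × 0.25 × 0.06 = 0.0018
Total = 0.01170432.
P(Personal | evidence) = 0.00424992 / 0.01170432 ≈ 0.3631.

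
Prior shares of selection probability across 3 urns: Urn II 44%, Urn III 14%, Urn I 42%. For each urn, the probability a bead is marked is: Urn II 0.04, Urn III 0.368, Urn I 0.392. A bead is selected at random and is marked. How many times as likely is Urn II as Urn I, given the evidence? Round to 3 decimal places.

0.107

Prior × likelihood for each hypothesis:
  Urn II: 0.44 × 0.04 = 0.0176
  Urn III: 0.14 × 0.368 = 0.05152
  Urn I: 0.42 × 0.392 = 0.16464
Total = 0.23376.
The ratio is 0.0176 / 0.16464 (the normalizer cancels) = 0.107.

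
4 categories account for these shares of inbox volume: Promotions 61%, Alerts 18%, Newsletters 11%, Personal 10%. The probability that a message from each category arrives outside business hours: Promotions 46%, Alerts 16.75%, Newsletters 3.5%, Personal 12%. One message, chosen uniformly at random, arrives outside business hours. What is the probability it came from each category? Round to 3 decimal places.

Unnormalized posteriors (prior × likelihood):
  Promotions: 0.61 × 0.46 = 0.2806
  Alerts: 0.18 × 0.1675 = 0.03015
  Newsletters: 0.11 × 0.035 = 0.00385
  Personal: 0.1 × 0.12 = 0.012
Normalizing constant = 0.3266.
P(Promotions | off-hours) = 0.2806/0.3266 ≈ 0.859
P(Alerts | off-hours) = 0.03015/0.3266 ≈ 0.092
P(Newsletters | off-hours) = 0.00385/0.3266 ≈ 0.012
P(Personal | off-hours) = 0.012/0.3266 ≈ 0.037

Promotions 0.859, Alerts 0.092, Newsletters 0.012, Personal 0.037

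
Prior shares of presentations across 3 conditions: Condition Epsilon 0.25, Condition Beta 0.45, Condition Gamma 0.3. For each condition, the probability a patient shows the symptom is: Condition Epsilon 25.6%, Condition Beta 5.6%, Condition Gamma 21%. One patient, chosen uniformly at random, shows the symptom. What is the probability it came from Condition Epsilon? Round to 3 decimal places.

Unnormalized posteriors (prior × likelihood):
  Condition Epsilon: 0.25 × 0.256 = 0.064
  Condition Beta: 0.45 × 0.056 = 0.0252
  Condition Gamma: 0.3 × 0.21 = 0.063
Normalizing constant = 0.1522.
P(Condition Epsilon | evidence) = 0.064 / 0.1522 ≈ 0.420.

0.420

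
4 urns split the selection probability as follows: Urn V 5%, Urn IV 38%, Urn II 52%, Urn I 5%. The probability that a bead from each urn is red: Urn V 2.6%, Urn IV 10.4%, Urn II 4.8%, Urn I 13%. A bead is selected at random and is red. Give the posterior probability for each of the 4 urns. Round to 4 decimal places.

Unnormalized posteriors (prior × likelihood):
  Urn V: 0.05 × 0.026 = 0.0013
  Urn IV: 0.38 × 0.104 = 0.03952
  Urn II: 0.52 × 0.048 = 0.02496
  Urn I: 0.05 × 0.13 = 0.0065
Total = 0.07228.
P(Urn V | red) = 0.0013/0.07228 ≈ 0.0180
P(Urn IV | red) = 0.03952/0.07228 ≈ 0.5468
P(Urn II | red) = 0.02496/0.07228 ≈ 0.3453
P(Urn I | red) = 0.0065/0.07228 ≈ 0.0899
(Check: 0.0180+0.5468+0.3453+0.0899 = 1.0000.)

Urn V 0.0180, Urn IV 0.5468, Urn II 0.3453, Urn I 0.0899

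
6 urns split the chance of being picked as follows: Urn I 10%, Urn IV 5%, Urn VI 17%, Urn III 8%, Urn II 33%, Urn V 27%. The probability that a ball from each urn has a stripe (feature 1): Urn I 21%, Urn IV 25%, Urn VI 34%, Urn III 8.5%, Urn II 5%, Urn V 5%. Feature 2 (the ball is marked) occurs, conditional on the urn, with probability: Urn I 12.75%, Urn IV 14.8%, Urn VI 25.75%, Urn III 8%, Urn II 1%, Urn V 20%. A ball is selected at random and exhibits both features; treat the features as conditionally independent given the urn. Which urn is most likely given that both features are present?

Compute prior × likelihood for every hypothesis:
  Urn I: 0.1 × 0.21 × 0.1275 = 0.0026775
  Urn IV: 0.05 × 0.25 × 0.148 = 0.00185
  Urn VI: 0.17 × 0.34 × 0.2575 = 0.0148835
  Urn III: 0.08 × 0.085 × 0.08 = 0.000544
  Urn II: 0.33 × 0.05 × 0.01 = 0.000165
  Urn V: 0.27 × 0.05 × 0.2 = 0.0027
Normalizing constant = 0.02282.
Largest term belongs to Urn VI, so Urn VI is most probable.

Urn VI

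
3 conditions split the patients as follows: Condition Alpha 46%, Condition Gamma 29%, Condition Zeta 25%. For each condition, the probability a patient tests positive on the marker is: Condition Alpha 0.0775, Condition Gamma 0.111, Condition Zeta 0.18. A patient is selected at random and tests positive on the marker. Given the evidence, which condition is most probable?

Prior × likelihood for each hypothesis:
  Condition Alpha: 0.46 × 0.0775 = 0.03565
  Condition Gamma: 0.29 × 0.111 = 0.03219
  Condition Zeta: 0.25 × 0.18 = 0.045
Normalizing constant = 0.11284.
Largest term belongs to Condition Zeta, so Condition Zeta is most probable.

Condition Zeta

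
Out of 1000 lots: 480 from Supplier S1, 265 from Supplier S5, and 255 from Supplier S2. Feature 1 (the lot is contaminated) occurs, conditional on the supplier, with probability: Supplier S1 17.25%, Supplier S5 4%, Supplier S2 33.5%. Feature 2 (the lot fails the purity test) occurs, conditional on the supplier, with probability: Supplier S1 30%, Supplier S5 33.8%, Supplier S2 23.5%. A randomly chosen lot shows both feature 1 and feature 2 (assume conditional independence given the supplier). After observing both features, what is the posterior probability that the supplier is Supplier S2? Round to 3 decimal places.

0.414

Compute prior × likelihood for every hypothesis:
  Supplier S1: 0.48 × 0.1725 × 0.3 = 0.02484
  Supplier S5: 0.265 × 0.04 × 0.338 = 0.0035828
  Supplier S2: 0.255 × 0.335 × 0.235 = 0.020074875
Sum = 0.048497675.
P(Supplier S2 | evidence) = 0.020074875 / 0.048497675 ≈ 0.414.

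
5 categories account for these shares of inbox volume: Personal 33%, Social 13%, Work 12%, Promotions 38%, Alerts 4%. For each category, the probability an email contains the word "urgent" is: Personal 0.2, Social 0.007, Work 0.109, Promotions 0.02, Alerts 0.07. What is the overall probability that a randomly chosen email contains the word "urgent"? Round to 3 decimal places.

0.090

Prior × likelihood for each hypothesis:
  Personal: 0.33 × 0.2 = 0.066
  Social: 0.13 × 0.007 = 0.00091
  Work: 0.12 × 0.109 = 0.01308
  Promotions: 0.38 × 0.02 = 0.0076
  Alerts: 0.04 × 0.07 = 0.0028
P(urgent-flag) = 0.066 + 0.00091 + 0.01308 + 0.0076 + 0.0028 = 0.09039 → 0.090.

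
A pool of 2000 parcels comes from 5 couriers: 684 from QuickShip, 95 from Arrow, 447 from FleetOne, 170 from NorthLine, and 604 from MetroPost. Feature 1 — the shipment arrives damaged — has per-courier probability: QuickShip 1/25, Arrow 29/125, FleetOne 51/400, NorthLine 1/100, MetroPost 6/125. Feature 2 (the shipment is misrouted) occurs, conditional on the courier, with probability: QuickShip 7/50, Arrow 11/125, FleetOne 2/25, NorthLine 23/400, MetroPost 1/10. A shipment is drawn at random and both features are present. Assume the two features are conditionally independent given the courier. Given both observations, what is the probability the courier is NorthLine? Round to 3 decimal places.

0.007

Prior × likelihood for each hypothesis:
  QuickShip: 0.342 × 0.04 × 0.14 = 0.0019152
  Arrow: 0.0475 × 0.232 × 0.088 = 0.00096976
  FleetOne: 0.2235 × 0.1275 × 0.08 = 0.0022797
  NorthLine: 0.085 × 0.01 × 0.0575 = 0.000048875
  MetroPost: 0.302 × 0.048 × 0.1 = 0.0014496
Sum = 0.006663135.
P(NorthLine | evidence) = 0.000048875 / 0.006663135 ≈ 0.007.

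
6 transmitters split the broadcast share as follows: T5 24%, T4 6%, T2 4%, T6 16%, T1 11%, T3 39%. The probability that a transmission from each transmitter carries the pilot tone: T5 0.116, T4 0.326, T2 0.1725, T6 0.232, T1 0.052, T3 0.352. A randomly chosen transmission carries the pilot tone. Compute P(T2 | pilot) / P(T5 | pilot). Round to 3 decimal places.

Compute prior × likelihood for every hypothesis:
  T5: 0.24 × 0.116 = 0.02784
  T4: 0.06 × 0.326 = 0.01956
  T2: 0.04 × 0.1725 = 0.0069
  T6: 0.16 × 0.232 = 0.03712
  T1: 0.11 × 0.052 = 0.00572
  T3: 0.39 × 0.352 = 0.13728
Total = 0.23442.
The ratio is 0.0069 / 0.02784 (the normalizer cancels) = 0.248.

0.248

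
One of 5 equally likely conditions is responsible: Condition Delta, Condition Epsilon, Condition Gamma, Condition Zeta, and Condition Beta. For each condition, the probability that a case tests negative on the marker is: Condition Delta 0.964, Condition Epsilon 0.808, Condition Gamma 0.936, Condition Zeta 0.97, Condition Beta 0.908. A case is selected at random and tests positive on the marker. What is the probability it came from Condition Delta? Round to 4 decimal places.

Taking complements, P(marker-positive | each) = Condition Delta 0.036, Condition Epsilon 0.192, Condition Gamma 0.064, Condition Zeta 0.03, Condition Beta 0.092.
With a uniform prior (1/5 each), posterior ∝ likelihood:
  Condition Delta: 0.036
  Condition Epsilon: 0.192
  Condition Gamma: 0.064
  Condition Zeta: 0.03
  Condition Beta: 0.092
Total = 0.414.
P(Condition Delta | evidence) = 0.036 / 0.414 ≈ 0.0870.

0.0870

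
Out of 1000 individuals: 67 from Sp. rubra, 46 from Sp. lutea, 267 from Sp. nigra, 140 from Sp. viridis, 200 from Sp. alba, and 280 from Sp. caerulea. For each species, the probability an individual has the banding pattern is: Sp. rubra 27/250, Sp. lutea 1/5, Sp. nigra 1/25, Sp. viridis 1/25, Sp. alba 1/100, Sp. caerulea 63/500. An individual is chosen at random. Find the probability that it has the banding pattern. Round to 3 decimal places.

0.070

Prior × likelihood for each hypothesis:
  Sp. rubra: 0.067 × 0.108 = 0.007236
  Sp. lutea: 0.046 × 0.2 = 0.0092
  Sp. nigra: 0.267 × 0.04 = 0.01068
  Sp. viridis: 0.14 × 0.04 = 0.0056
  Sp. alba: 0.2 × 0.01 = 0.002
  Sp. caerulea: 0.28 × 0.126 = 0.03528
P(banded) = 0.007236 + 0.0092 + 0.01068 + 0.0056 + 0.002 + 0.03528 = 0.069996 → 0.070.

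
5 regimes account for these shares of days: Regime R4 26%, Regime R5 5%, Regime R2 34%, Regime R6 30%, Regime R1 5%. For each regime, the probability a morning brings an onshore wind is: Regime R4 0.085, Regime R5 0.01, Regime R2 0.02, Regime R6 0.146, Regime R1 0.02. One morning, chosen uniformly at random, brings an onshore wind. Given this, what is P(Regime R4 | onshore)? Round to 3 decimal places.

0.298

By Bayes' rule, posterior ∝ prior × likelihood:
  Regime R4: 0.26 × 0.085 = 0.0221
  Regime R5: 0.05 × 0.01 = 0.0005
  Regime R2: 0.34 × 0.02 = 0.0068
  Regime R6: 0.3 × 0.146 = 0.0438
  Regime R1: 0.05 × 0.02 = 0.001
Normalizing constant = 0.0742.
P(Regime R4 | evidence) = 0.0221 / 0.0742 ≈ 0.298.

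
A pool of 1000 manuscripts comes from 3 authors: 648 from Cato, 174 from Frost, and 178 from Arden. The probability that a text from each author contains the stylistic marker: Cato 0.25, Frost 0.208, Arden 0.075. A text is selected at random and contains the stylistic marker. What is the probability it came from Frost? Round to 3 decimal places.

0.171

Prior × likelihood for each hypothesis:
  Cato: 0.648 × 0.25 = 0.162
  Frost: 0.174 × 0.208 = 0.036192
  Arden: 0.178 × 0.075 = 0.01335
Sum = 0.211542.
P(Frost | evidence) = 0.036192 / 0.211542 ≈ 0.171.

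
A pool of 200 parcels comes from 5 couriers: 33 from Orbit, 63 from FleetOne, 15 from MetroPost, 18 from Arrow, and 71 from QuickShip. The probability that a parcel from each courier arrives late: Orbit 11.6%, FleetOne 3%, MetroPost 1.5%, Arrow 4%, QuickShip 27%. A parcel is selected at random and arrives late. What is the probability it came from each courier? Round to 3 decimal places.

Compute prior × likelihood for every hypothesis:
  Orbit: 0.165 × 0.116 = 0.01914
  FleetOne: 0.315 × 0.03 = 0.00945
  MetroPost: 0.075 × 0.015 = 0.001125
  Arrow: 0.09 × 0.04 = 0.0036
  QuickShip: 0.355 × 0.27 = 0.09585
Normalizing constant = 0.129165.
P(Orbit | late) = 0.01914/0.129165 ≈ 0.148
P(FleetOne | late) = 0.00945/0.129165 ≈ 0.073
P(MetroPost | late) = 0.001125/0.129165 ≈ 0.009
P(Arrow | late) = 0.0036/0.129165 ≈ 0.028
P(QuickShip | late) = 0.09585/0.129165 ≈ 0.742

Orbit 0.148, FleetOne 0.073, MetroPost 0.009, Arrow 0.028, QuickShip 0.742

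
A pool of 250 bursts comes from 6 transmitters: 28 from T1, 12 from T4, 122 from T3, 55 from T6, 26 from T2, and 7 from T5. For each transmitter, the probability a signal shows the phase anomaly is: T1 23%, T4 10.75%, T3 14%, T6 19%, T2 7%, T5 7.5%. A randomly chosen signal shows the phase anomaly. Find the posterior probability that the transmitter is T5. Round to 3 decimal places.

0.014

Prior × likelihood for each hypothesis:
  T1: 0.112 × 0.23 = 0.02576
  T4: 0.048 × 0.1075 = 0.00516
  T3: 0.488 × 0.14 = 0.06832
  T6: 0.22 × 0.19 = 0.0418
  T2: 0.104 × 0.07 = 0.00728
  T5: 0.028 × 0.075 = 0.0021
Sum = 0.15042.
P(T5 | evidence) = 0.0021 / 0.15042 ≈ 0.014.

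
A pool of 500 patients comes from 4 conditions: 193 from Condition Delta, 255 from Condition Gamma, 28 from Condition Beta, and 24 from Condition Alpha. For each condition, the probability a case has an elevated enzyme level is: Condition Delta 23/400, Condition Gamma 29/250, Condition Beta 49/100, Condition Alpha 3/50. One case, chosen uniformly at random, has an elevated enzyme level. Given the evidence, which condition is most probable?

Condition Gamma

By Bayes' rule, posterior ∝ prior × likelihood:
  Condition Delta: 0.386 × 0.0575 = 0.022195
  Condition Gamma: 0.51 × 0.116 = 0.05916
  Condition Beta: 0.056 × 0.49 = 0.02744
  Condition Alpha: 0.048 × 0.06 = 0.00288
Sum = 0.111675.
Largest term belongs to Condition Gamma, so Condition Gamma is most probable.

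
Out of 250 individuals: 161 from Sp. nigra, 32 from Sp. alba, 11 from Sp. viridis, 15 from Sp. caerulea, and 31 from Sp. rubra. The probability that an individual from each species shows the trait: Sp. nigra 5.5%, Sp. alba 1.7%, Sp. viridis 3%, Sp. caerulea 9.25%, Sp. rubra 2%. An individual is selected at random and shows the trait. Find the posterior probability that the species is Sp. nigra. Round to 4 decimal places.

0.7545

Prior × likelihood for each hypothesis:
  Sp. nigra: 0.644 × 0.055 = 0.03542
  Sp. alba: 0.128 × 0.017 = 0.002176
  Sp. viridis: 0.044 × 0.03 = 0.00132
  Sp. caerulea: 0.06 × 0.0925 = 0.00555
  Sp. rubra: 0.124 × 0.02 = 0.00248
Total = 0.046946.
P(Sp. nigra | evidence) = 0.03542 / 0.046946 ≈ 0.7545.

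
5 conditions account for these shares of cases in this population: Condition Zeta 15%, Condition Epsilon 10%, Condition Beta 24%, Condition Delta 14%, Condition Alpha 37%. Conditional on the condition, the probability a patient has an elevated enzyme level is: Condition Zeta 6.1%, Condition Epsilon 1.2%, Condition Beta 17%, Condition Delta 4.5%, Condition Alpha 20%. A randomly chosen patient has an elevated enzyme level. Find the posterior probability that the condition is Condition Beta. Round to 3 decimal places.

Compute prior × likelihood for every hypothesis:
  Condition Zeta: 0.15 × 0.061 = 0.00915
  Condition Epsilon: 0.1 × 0.012 = 0.0012
  Condition Beta: 0.24 × 0.17 = 0.0408
  Condition Delta: 0.14 × 0.045 = 0.0063
  Condition Alpha: 0.37 × 0.2 = 0.074
Total = 0.13145.
P(Condition Beta | evidence) = 0.0408 / 0.13145 ≈ 0.310.

0.310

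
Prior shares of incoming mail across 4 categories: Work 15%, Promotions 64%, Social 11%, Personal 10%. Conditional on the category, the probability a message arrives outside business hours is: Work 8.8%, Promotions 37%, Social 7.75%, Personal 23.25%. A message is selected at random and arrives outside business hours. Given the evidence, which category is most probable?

Promotions

Compute prior × likelihood for every hypothesis:
  Work: 0.15 × 0.088 = 0.0132
  Promotions: 0.64 × 0.37 = 0.2368
  Social: 0.11 × 0.0775 = 0.008525
  Personal: 0.1 × 0.2325 = 0.02325
Total = 0.281775.
Largest term belongs to Promotions, so Promotions is most probable.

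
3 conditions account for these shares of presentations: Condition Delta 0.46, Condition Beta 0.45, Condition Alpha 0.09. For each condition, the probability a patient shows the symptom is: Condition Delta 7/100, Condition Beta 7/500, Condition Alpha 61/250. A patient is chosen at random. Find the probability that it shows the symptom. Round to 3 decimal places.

0.060

Unnormalized posteriors (prior × likelihood):
  Condition Delta: 0.46 × 0.07 = 0.0322
  Condition Beta: 0.45 × 0.014 = 0.0063
  Condition Alpha: 0.09 × 0.244 = 0.02196
P(symptomatic) = 0.0322 + 0.0063 + 0.02196 = 0.06046 → 0.060.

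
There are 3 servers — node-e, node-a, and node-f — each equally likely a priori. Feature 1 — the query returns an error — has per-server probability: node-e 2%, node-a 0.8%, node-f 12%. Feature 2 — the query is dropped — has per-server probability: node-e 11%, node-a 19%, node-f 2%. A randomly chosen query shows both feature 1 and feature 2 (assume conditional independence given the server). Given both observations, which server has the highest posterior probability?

With a uniform prior (1/3 each), posterior ∝ likelihood:
  node-e: 0.02 × 0.11 = 0.0022
  node-a: 0.008 × 0.19 = 0.00152
  node-f: 0.12 × 0.02 = 0.0024
Total = 0.00612.
Largest term belongs to node-f, so node-f is most probable.

node-f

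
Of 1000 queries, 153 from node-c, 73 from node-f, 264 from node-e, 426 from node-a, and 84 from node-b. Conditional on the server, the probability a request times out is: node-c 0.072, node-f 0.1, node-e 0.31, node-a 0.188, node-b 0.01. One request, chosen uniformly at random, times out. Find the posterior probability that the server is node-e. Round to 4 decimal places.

By Bayes' rule, posterior ∝ prior × likelihood:
  node-c: 0.153 × 0.072 = 0.011016
  node-f: 0.073 × 0.1 = 0.0073
  node-e: 0.264 × 0.31 = 0.08184
  node-a: 0.426 × 0.188 = 0.080088
  node-b: 0.084 × 0.01 = 0.00084
Sum = 0.181084.
P(node-e | evidence) = 0.08184 / 0.181084 ≈ 0.4519.

0.4519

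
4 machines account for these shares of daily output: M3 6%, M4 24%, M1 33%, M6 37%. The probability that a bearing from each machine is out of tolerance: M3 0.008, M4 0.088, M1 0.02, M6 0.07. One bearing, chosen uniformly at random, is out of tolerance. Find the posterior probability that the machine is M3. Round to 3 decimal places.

0.009

Compute prior × likelihood for every hypothesis:
  M3: 0.06 × 0.008 = 0.00048
  M4: 0.24 × 0.088 = 0.02112
  M1: 0.33 × 0.02 = 0.0066
  M6: 0.37 × 0.07 = 0.0259
Normalizing constant = 0.0541.
P(M3 | evidence) = 0.00048 / 0.0541 ≈ 0.009.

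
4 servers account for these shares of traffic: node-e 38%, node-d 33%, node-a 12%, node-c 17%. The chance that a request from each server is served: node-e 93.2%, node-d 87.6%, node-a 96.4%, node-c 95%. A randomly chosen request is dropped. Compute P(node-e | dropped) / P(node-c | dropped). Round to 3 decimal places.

3.040

Taking complements, P(dropped | each) = node-e 0.068, node-d 0.124, node-a 0.036, node-c 0.05.
By Bayes' rule, posterior ∝ prior × likelihood:
  node-e: 0.38 × 0.068 = 0.02584
  node-d: 0.33 × 0.124 = 0.04092
  node-a: 0.12 × 0.036 = 0.00432
  node-c: 0.17 × 0.05 = 0.0085
Sum = 0.07958.
The ratio is 0.02584 / 0.0085 (the normalizer cancels) = 3.040.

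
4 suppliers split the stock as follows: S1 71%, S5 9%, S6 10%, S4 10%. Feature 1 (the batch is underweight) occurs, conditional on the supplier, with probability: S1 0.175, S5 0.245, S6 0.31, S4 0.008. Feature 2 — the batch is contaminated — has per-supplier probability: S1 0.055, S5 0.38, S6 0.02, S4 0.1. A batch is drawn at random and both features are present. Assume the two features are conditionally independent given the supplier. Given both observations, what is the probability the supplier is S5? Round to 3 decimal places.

Prior × likelihood for each hypothesis:
  S1: 0.71 × 0.175 × 0.055 = 0.00683375
  S5: 0.09 × 0.245 × 0.38 = 0.008379
  S6: 0.1 × 0.31 × 0.02 = 0.00062
  S4: 0.1 × 0.008 × 0.1 = 0.00008
Normalizing constant = 0.01591275.
P(S5 | evidence) = 0.008379 / 0.01591275 ≈ 0.527.

0.527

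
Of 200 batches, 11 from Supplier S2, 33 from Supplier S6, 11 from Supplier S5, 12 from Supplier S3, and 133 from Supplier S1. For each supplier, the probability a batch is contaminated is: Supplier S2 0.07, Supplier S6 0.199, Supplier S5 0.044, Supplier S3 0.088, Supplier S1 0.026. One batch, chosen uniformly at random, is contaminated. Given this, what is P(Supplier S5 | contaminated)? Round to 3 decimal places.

0.039

Unnormalized posteriors (prior × likelihood):
  Supplier S2: 0.055 × 0.07 = 0.00385
  Supplier S6: 0.165 × 0.199 = 0.032835
  Supplier S5: 0.055 × 0.044 = 0.00242
  Supplier S3: 0.06 × 0.088 = 0.00528
  Supplier S1: 0.665 × 0.026 = 0.01729
Sum = 0.061675.
P(Supplier S5 | evidence) = 0.00242 / 0.061675 ≈ 0.039.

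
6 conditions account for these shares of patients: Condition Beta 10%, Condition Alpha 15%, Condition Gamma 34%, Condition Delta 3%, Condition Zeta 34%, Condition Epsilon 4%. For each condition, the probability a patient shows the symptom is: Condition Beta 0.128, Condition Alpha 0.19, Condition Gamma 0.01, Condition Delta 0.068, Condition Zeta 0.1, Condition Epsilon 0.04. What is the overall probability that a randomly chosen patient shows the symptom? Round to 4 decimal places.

Prior × likelihood for each hypothesis:
  Condition Beta: 0.1 × 0.128 = 0.0128
  Condition Alpha: 0.15 × 0.19 = 0.0285
  Condition Gamma: 0.34 × 0.01 = 0.0034
  Condition Delta: 0.03 × 0.068 = 0.00204
  Condition Zeta: 0.34 × 0.1 = 0.034
  Condition Epsilon: 0.04 × 0.04 = 0.0016
P(symptomatic) = 0.0128 + 0.0285 + 0.0034 + 0.00204 + 0.034 + 0.0016 = 0.08234 → 0.0823.

0.0823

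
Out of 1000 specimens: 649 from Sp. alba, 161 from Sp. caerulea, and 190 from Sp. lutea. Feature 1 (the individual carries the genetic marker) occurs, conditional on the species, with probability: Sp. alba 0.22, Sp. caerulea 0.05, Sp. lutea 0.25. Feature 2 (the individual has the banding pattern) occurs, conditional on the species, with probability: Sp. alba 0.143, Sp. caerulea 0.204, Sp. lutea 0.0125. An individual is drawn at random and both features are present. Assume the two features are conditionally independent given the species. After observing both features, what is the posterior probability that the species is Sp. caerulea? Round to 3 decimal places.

0.072

Unnormalized posteriors (prior × likelihood):
  Sp. alba: 0.649 × 0.22 × 0.143 = 0.02041754
  Sp. caerulea: 0.161 × 0.05 × 0.204 = 0.0016422
  Sp. lutea: 0.19 × 0.25 × 0.0125 = 0.00059375
Total = 0.02265349.
P(Sp. caerulea | evidence) = 0.0016422 / 0.02265349 ≈ 0.072.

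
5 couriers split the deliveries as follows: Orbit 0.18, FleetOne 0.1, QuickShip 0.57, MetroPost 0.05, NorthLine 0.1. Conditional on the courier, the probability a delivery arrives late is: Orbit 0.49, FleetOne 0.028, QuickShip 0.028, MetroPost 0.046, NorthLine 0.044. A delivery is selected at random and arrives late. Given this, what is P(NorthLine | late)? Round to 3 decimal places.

0.039

By Bayes' rule, posterior ∝ prior × likelihood:
  Orbit: 0.18 × 0.49 = 0.0882
  FleetOne: 0.1 × 0.028 = 0.0028
  QuickShip: 0.57 × 0.028 = 0.01596
  MetroPost: 0.05 × 0.046 = 0.0023
  NorthLine: 0.1 × 0.044 = 0.0044
Normalizing constant = 0.11366.
P(NorthLine | evidence) = 0.0044 / 0.11366 ≈ 0.039.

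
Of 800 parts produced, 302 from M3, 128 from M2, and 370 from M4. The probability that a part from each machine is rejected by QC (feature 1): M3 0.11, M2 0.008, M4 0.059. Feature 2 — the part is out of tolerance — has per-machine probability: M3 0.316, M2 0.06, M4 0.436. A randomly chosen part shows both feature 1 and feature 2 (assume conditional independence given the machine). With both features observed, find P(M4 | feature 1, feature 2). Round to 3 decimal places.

Compute prior × likelihood for every hypothesis:
  M3: 0.3775 × 0.11 × 0.316 = 0.0131219
  M2: 0.16 × 0.008 × 0.06 = 0.0000768
  M4: 0.4625 × 0.059 × 0.436 = 0.01189735
Normalizing constant = 0.02509605.
P(M4 | evidence) = 0.01189735 / 0.02509605 ≈ 0.474.

0.474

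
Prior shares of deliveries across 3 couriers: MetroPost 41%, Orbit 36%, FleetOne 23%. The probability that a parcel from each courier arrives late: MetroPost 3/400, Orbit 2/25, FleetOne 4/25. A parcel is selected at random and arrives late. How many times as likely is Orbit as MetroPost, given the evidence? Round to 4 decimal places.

9.3659

Compute prior × likelihood for every hypothesis:
  MetroPost: 0.41 × 0.0075 = 0.003075
  Orbit: 0.36 × 0.08 = 0.0288
  FleetOne: 0.23 × 0.16 = 0.0368
Total = 0.068675.
The ratio is 0.0288 / 0.003075 (the normalizer cancels) = 9.3659.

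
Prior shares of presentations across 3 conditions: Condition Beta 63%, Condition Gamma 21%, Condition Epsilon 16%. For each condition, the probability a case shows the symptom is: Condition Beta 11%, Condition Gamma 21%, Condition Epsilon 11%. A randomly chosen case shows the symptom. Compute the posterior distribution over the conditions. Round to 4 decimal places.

Prior × likelihood for each hypothesis:
  Condition Beta: 0.63 × 0.11 = 0.0693
  Condition Gamma: 0.21 × 0.21 = 0.0441
  Condition Epsilon: 0.16 × 0.11 = 0.0176
Total = 0.131.
P(Condition Beta | symptomatic) = 0.0693/0.131 ≈ 0.5290
P(Condition Gamma | symptomatic) = 0.0441/0.131 ≈ 0.3366
P(Condition Epsilon | symptomatic) = 0.0176/0.131 ≈ 0.1344

Condition Beta 0.5290, Condition Gamma 0.3366, Condition Epsilon 0.1344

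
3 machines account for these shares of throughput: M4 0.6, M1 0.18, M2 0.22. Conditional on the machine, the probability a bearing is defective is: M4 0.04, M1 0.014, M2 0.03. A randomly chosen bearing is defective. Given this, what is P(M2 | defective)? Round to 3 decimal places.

0.199

By Bayes' rule, posterior ∝ prior × likelihood:
  M4: 0.6 × 0.04 = 0.024
  M1: 0.18 × 0.014 = 0.00252
  M2: 0.22 × 0.03 = 0.0066
Total = 0.03312.
P(M2 | evidence) = 0.0066 / 0.03312 ≈ 0.199.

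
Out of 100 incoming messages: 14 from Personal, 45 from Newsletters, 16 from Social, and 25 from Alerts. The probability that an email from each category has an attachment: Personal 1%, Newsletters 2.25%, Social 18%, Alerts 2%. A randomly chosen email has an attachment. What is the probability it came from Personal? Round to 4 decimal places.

0.0309

Compute prior × likelihood for every hypothesis:
  Personal: 0.14 × 0.01 = 0.0014
  Newsletters: 0.45 × 0.0225 = 0.010125
  Social: 0.16 × 0.18 = 0.0288
  Alerts: 0.25 × 0.02 = 0.005
Normalizing constant = 0.045325.
P(Personal | evidence) = 0.0014 / 0.045325 ≈ 0.0309.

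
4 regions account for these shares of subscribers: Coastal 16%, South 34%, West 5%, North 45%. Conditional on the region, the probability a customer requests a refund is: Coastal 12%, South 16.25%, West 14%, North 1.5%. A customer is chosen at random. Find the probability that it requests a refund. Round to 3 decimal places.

Unnormalized posteriors (prior × likelihood):
  Coastal: 0.16 × 0.12 = 0.0192
  South: 0.34 × 0.1625 = 0.05525
  West: 0.05 × 0.14 = 0.007
  North: 0.45 × 0.015 = 0.00675
P(refund) = 0.0192 + 0.05525 + 0.007 + 0.00675 = 0.0882 → 0.088.

0.088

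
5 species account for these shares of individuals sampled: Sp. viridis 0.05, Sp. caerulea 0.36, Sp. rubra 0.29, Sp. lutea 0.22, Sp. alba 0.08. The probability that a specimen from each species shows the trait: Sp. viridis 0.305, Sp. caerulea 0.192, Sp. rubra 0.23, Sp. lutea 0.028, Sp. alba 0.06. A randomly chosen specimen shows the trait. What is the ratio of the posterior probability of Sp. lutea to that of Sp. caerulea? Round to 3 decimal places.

Unnormalized posteriors (prior × likelihood):
  Sp. viridis: 0.05 × 0.305 = 0.01525
  Sp. caerulea: 0.36 × 0.192 = 0.06912
  Sp. rubra: 0.29 × 0.23 = 0.0667
  Sp. lutea: 0.22 × 0.028 = 0.00616
  Sp. alba: 0.08 × 0.06 = 0.0048
Normalizing constant = 0.16203.
The ratio is 0.00616 / 0.06912 (the normalizer cancels) = 0.089.

0.089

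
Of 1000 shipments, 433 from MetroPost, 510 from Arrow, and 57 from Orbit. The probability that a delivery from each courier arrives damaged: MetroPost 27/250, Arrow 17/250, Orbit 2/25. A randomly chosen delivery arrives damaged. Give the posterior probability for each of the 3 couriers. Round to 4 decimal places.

MetroPost 0.5437, Arrow 0.4032, Orbit 0.0530

Compute prior × likelihood for every hypothesis:
  MetroPost: 0.433 × 0.108 = 0.046764
  Arrow: 0.51 × 0.068 = 0.03468
  Orbit: 0.057 × 0.08 = 0.00456
Total = 0.086004.
P(MetroPost | damaged) = 0.046764/0.086004 ≈ 0.5437
P(Arrow | damaged) = 0.03468/0.086004 ≈ 0.4032
P(Orbit | damaged) = 0.00456/0.086004 ≈ 0.0530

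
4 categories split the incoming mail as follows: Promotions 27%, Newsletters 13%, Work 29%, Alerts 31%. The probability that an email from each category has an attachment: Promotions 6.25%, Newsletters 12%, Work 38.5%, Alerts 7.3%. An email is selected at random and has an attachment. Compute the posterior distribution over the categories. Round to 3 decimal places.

Promotions 0.101, Newsletters 0.094, Work 0.670, Alerts 0.136

Unnormalized posteriors (prior × likelihood):
  Promotions: 0.27 × 0.0625 = 0.016875
  Newsletters: 0.13 × 0.12 = 0.0156
  Work: 0.29 × 0.385 = 0.11165
  Alerts: 0.31 × 0.073 = 0.02263
Total = 0.166755.
P(Promotions | attachment) = 0.016875/0.166755 ≈ 0.101
P(Newsletters | attachment) = 0.0156/0.166755 ≈ 0.094
P(Work | attachment) = 0.11165/0.166755 ≈ 0.670
P(Alerts | attachment) = 0.02263/0.166755 ≈ 0.136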